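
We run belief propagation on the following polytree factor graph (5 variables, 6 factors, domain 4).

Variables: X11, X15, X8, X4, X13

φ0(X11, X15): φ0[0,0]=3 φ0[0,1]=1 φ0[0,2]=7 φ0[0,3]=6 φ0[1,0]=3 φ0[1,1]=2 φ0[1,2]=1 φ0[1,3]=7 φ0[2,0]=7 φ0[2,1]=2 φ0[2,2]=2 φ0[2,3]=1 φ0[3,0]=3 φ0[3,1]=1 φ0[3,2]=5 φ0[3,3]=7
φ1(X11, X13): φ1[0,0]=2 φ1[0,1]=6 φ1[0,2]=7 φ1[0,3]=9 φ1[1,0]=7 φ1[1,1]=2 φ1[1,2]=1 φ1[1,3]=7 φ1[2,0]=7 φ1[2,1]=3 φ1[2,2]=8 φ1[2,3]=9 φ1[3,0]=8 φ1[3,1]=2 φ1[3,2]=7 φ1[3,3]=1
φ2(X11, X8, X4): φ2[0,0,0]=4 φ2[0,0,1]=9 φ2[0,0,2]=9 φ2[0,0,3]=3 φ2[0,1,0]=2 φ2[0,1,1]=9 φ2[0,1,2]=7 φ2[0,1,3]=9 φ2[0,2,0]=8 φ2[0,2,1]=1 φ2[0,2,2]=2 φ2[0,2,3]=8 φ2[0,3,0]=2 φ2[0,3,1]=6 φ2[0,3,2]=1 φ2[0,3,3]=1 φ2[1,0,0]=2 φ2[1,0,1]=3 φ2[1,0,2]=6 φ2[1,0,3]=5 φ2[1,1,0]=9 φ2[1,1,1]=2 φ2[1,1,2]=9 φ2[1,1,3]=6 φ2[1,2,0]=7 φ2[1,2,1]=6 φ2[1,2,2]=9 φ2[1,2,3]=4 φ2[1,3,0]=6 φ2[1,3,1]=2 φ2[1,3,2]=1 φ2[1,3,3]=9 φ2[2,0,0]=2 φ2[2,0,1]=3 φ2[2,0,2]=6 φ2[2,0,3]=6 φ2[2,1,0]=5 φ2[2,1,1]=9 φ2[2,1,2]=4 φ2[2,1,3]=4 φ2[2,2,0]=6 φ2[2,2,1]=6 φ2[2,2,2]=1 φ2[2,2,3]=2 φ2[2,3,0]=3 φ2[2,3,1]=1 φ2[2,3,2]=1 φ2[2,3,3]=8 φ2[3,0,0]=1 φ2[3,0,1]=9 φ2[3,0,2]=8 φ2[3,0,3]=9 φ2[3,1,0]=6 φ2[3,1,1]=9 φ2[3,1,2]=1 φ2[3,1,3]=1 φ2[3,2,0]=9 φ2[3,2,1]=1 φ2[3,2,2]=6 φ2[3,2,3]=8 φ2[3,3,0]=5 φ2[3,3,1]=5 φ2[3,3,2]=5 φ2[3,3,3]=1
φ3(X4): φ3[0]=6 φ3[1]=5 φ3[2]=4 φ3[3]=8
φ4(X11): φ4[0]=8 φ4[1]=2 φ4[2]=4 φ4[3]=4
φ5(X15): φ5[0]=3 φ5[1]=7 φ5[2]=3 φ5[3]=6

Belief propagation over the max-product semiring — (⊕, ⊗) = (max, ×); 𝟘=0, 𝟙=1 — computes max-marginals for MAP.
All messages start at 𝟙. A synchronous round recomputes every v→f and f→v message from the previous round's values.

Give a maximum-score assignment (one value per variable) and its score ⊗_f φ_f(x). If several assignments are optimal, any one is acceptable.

assignment: (X11=0, X15=3, X8=1, X4=3, X13=3); score = 186624

init: all messages = 𝟙 over 4 values
r1 m[φ0→X11] = [7, 7, 7, 7]
r1 m[φ0→X15] = [7, 2, 7, 7]
r1 m[φ1→X11] = [9, 7, 9, 8]
r1 m[φ1→X13] = [8, 6, 8, 9]
r1 m[φ2→X11] = [9, 9, 9, 9]
r1 m[φ2→X8] = [9, 9, 9, 9]
r1 m[φ2→X4] = [9, 9, 9, 9]
r1 m[φ3→X4] = [6, 5, 4, 8]
r1 m[φ4→X11] = [8, 2, 4, 4]
r1 m[φ5→X15] = [3, 7, 3, 6]
r1 m[X11→φ0] = [1, 1, 1, 1]
r1 m[X11→φ1] = [1, 1, 1, 1]
r1 m[X11→φ2] = [1, 1, 1, 1]
r1 m[X11→φ4] = [1, 1, 1, 1]
r1 m[X15→φ0] = [1, 1, 1, 1]
r1 m[X15→φ5] = [1, 1, 1, 1]
r1 m[X8→φ2] = [1, 1, 1, 1]
r1 m[X4→φ2] = [1, 1, 1, 1]
r1 m[X4→φ3] = [1, 1, 1, 1]
r1 m[X13→φ1] = [1, 1, 1, 1]
r2 m[φ0→X11] = [7, 7, 7, 7]
r2 m[φ0→X15] = [7, 2, 7, 7]
r2 m[φ1→X11] = [9, 7, 9, 8]
r2 m[φ1→X13] = [8, 6, 8, 9]
r2 m[φ2→X11] = [9, 9, 9, 9]
r2 m[φ2→X8] = [9, 9, 9, 9]
r2 m[φ2→X4] = [9, 9, 9, 9]
r2 m[φ3→X4] = [6, 5, 4, 8]
r2 m[φ4→X11] = [8, 2, 4, 4]
r2 m[φ5→X15] = [3, 7, 3, 6]
r2 m[X11→φ0] = [648, 126, 324, 288]
r2 m[X11→φ1] = [504, 126, 252, 252]
r2 m[X11→φ2] = [504, 98, 252, 224]
r2 m[X11→φ4] = [567, 441, 567, 504]
r2 m[X15→φ0] = [3, 7, 3, 6]
r2 m[X15→φ5] = [7, 2, 7, 7]
r2 m[X8→φ2] = [1, 1, 1, 1]
r2 m[X4→φ2] = [6, 5, 4, 8]
r2 m[X4→φ3] = [9, 9, 9, 9]
r2 m[X13→φ1] = [1, 1, 1, 1]
r3 m[φ0→X11] = [36, 42, 21, 42]
r3 m[φ0→X15] = [2268, 648, 4536, 3888]
r3 m[φ1→X11] = [9, 7, 9, 8]
r3 m[φ1→X13] = [2016, 3024, 3528, 4536]
r3 m[φ2→X11] = [72, 72, 64, 72]
r3 m[φ2→X8] = [22680, 36288, 32256, 16128]
r3 m[φ2→X4] = [4032, 4536, 4536, 4536]
r3 m[φ3→X4] = [6, 5, 4, 8]
r3 m[φ4→X11] = [8, 2, 4, 4]
r3 m[φ5→X15] = [3, 7, 3, 6]
r3 m[X11→φ0] = [648, 126, 324, 288]
r3 m[X11→φ1] = [504, 126, 252, 252]
r3 m[X11→φ2] = [504, 98, 252, 224]
r3 m[X11→φ4] = [567, 441, 567, 504]
r3 m[X15→φ0] = [3, 7, 3, 6]
r3 m[X15→φ5] = [7, 2, 7, 7]
r3 m[X8→φ2] = [1, 1, 1, 1]
r3 m[X4→φ2] = [6, 5, 4, 8]
r3 m[X4→φ3] = [9, 9, 9, 9]
r3 m[X13→φ1] = [1, 1, 1, 1]
r4 m[φ0→X11] = [36, 42, 21, 42]
r4 m[φ0→X15] = [2268, 648, 4536, 3888]
r4 m[φ1→X11] = [9, 7, 9, 8]
r4 m[φ1→X13] = [2016, 3024, 3528, 4536]
r4 m[φ2→X11] = [72, 72, 64, 72]
r4 m[φ2→X8] = [22680, 36288, 32256, 16128]
r4 m[φ2→X4] = [4032, 4536, 4536, 4536]
r4 m[φ3→X4] = [6, 5, 4, 8]
r4 m[φ4→X11] = [8, 2, 4, 4]
r4 m[φ5→X15] = [3, 7, 3, 6]
r4 m[X11→φ0] = [5184, 1008, 2304, 2304]
r4 m[X11→φ1] = [20736, 6048, 5376, 12096]
r4 m[X11→φ2] = [2592, 588, 756, 1344]
r4 m[X11→φ4] = [23328, 21168, 12096, 24192]
r4 m[X15→φ0] = [3, 7, 3, 6]
r4 m[X15→φ5] = [2268, 648, 4536, 3888]
r4 m[X8→φ2] = [1, 1, 1, 1]
r4 m[X4→φ2] = [6, 5, 4, 8]
r4 m[X4→φ3] = [4032, 4536, 4536, 4536]
r4 m[X13→φ1] = [1, 1, 1, 1]
r5 m[φ0→X11] = [36, 42, 21, 42]
r5 m[φ0→X15] = [16128, 5184, 36288, 31104]
r5 m[φ1→X11] = [9, 7, 9, 8]
r5 m[φ1→X13] = [96768, 124416, 145152, 186624]
r5 m[φ2→X11] = [72, 72, 64, 72]
r5 m[φ2→X8] = [116640, 186624, 165888, 77760]
r5 m[φ2→X4] = [20736, 23328, 23328, 23328]
r5 m[φ3→X4] = [6, 5, 4, 8]
r5 m[φ4→X11] = [8, 2, 4, 4]
r5 m[φ5→X15] = [3, 7, 3, 6]
r5 m[X11→φ0] = [5184, 1008, 2304, 2304]
r5 m[X11→φ1] = [20736, 6048, 5376, 12096]
r5 m[X11→φ2] = [2592, 588, 756, 1344]
r5 m[X11→φ4] = [23328, 21168, 12096, 24192]
r5 m[X15→φ0] = [3, 7, 3, 6]
r5 m[X15→φ5] = [2268, 648, 4536, 3888]
r5 m[X8→φ2] = [1, 1, 1, 1]
r5 m[X4→φ2] = [6, 5, 4, 8]
r5 m[X4→φ3] = [4032, 4536, 4536, 4536]
r5 m[X13→φ1] = [1, 1, 1, 1]
r6 m[φ0→X11] = [36, 42, 21, 42]
r6 m[φ0→X15] = [16128, 5184, 36288, 31104]
r6 m[φ1→X11] = [9, 7, 9, 8]
r6 m[φ1→X13] = [96768, 124416, 145152, 186624]
r6 m[φ2→X11] = [72, 72, 64, 72]
r6 m[φ2→X8] = [116640, 186624, 165888, 77760]
r6 m[φ2→X4] = [20736, 23328, 23328, 23328]
r6 m[φ3→X4] = [6, 5, 4, 8]
r6 m[φ4→X11] = [8, 2, 4, 4]
r6 m[φ5→X15] = [3, 7, 3, 6]
r6 m[X11→φ0] = [5184, 1008, 2304, 2304]
r6 m[X11→φ1] = [20736, 6048, 5376, 12096]
r6 m[X11→φ2] = [2592, 588, 756, 1344]
r6 m[X11→φ4] = [23328, 21168, 12096, 24192]
r6 m[X15→φ0] = [3, 7, 3, 6]
r6 m[X15→φ5] = [16128, 5184, 36288, 31104]
r6 m[X8→φ2] = [1, 1, 1, 1]
r6 m[X4→φ2] = [6, 5, 4, 8]
r6 m[X4→φ3] = [20736, 23328, 23328, 23328]
r6 m[X13→φ1] = [1, 1, 1, 1]
r7 m[φ0→X11] = [36, 42, 21, 42]
r7 m[φ0→X15] = [16128, 5184, 36288, 31104]
r7 m[φ1→X11] = [9, 7, 9, 8]
r7 m[φ1→X13] = [96768, 124416, 145152, 186624]
r7 m[φ2→X11] = [72, 72, 64, 72]
r7 m[φ2→X8] = [116640, 186624, 165888, 77760]
r7 m[φ2→X4] = [20736, 23328, 23328, 23328]
r7 m[φ3→X4] = [6, 5, 4, 8]
r7 m[φ4→X11] = [8, 2, 4, 4]
r7 m[φ5→X15] = [3, 7, 3, 6]
r7 m[X11→φ0] = [5184, 1008, 2304, 2304]
r7 m[X11→φ1] = [20736, 6048, 5376, 12096]
r7 m[X11→φ2] = [2592, 588, 756, 1344]
r7 m[X11→φ4] = [23328, 21168, 12096, 24192]
r7 m[X15→φ0] = [3, 7, 3, 6]
r7 m[X15→φ5] = [16128, 5184, 36288, 31104]
r7 m[X8→φ2] = [1, 1, 1, 1]
r7 m[X4→φ2] = [6, 5, 4, 8]
r7 m[X4→φ3] = [20736, 23328, 23328, 23328]
r7 m[X13→φ1] = [1, 1, 1, 1]
fixed point reached at round 7
traceback from X11: (X11=0, X15=3, X8=1, X4=3, X13=3), score=186624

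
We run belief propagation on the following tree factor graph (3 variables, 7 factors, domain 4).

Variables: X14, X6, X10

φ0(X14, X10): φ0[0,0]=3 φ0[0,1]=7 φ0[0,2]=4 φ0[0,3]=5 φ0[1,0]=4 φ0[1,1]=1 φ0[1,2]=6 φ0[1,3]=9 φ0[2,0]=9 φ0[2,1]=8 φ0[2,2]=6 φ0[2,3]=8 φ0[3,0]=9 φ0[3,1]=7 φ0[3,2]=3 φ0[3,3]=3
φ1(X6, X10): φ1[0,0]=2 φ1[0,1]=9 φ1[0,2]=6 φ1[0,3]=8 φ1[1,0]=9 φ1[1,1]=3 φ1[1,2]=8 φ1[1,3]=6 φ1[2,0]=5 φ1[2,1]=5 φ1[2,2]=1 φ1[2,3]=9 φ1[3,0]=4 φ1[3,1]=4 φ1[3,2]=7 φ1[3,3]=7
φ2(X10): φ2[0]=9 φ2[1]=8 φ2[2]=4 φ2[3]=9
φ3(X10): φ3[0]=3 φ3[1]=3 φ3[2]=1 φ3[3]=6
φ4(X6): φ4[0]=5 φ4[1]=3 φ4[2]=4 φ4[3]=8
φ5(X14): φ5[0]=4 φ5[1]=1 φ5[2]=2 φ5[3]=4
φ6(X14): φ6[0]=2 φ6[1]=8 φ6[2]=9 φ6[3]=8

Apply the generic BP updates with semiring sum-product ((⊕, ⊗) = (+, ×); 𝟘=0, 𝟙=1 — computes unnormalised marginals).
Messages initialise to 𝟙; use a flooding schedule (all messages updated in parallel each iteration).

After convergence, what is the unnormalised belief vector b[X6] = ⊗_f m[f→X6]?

b[X6] = [1397580, 831594, 1169432, 1897024]

init: all messages = 𝟙 over 4 values
r1 m[φ0→X14] = [19, 20, 31, 22]
r1 m[φ0→X10] = [25, 23, 19, 25]
r1 m[φ1→X6] = [25, 26, 20, 22]
r1 m[φ1→X10] = [20, 21, 22, 30]
r1 m[φ2→X10] = [9, 8, 4, 9]
r1 m[φ3→X10] = [3, 3, 1, 6]
r1 m[φ4→X6] = [5, 3, 4, 8]
r1 m[φ5→X14] = [4, 1, 2, 4]
r1 m[φ6→X14] = [2, 8, 9, 8]
r1 m[X14→φ0] = [1, 1, 1, 1]
r1 m[X14→φ5] = [1, 1, 1, 1]
r1 m[X14→φ6] = [1, 1, 1, 1]
r1 m[X6→φ1] = [1, 1, 1, 1]
r1 m[X6→φ4] = [1, 1, 1, 1]
r1 m[X10→φ0] = [1, 1, 1, 1]
r1 m[X10→φ1] = [1, 1, 1, 1]
r1 m[X10→φ2] = [1, 1, 1, 1]
r1 m[X10→φ3] = [1, 1, 1, 1]
r2 m[φ0→X14] = [19, 20, 31, 22]
r2 m[φ0→X10] = [25, 23, 19, 25]
r2 m[φ1→X6] = [25, 26, 20, 22]
r2 m[φ1→X10] = [20, 21, 22, 30]
r2 m[φ2→X10] = [9, 8, 4, 9]
r2 m[φ3→X10] = [3, 3, 1, 6]
r2 m[φ4→X6] = [5, 3, 4, 8]
r2 m[φ5→X14] = [4, 1, 2, 4]
r2 m[φ6→X14] = [2, 8, 9, 8]
r2 m[X14→φ0] = [8, 8, 18, 32]
r2 m[X14→φ5] = [38, 160, 279, 176]
r2 m[X14→φ6] = [76, 20, 62, 88]
r2 m[X6→φ1] = [5, 3, 4, 8]
r2 m[X6→φ4] = [25, 26, 20, 22]
r2 m[X10→φ0] = [540, 504, 88, 1620]
r2 m[X10→φ1] = [675, 552, 76, 1350]
r2 m[X10→φ2] = [1500, 1449, 418, 4500]
r2 m[X10→φ3] = [4500, 3864, 1672, 6750]
r3 m[φ0→X14] = [13600, 17772, 22380, 13512]
r3 m[φ0→X10] = [506, 432, 284, 352]
r3 m[φ1→X6] = [17574, 16439, 18361, 14890]
r3 m[φ1→X10] = [89, 106, 114, 150]
r3 m[φ2→X10] = [9, 8, 4, 9]
r3 m[φ3→X10] = [3, 3, 1, 6]
r3 m[φ4→X6] = [5, 3, 4, 8]
r3 m[φ5→X14] = [4, 1, 2, 4]
r3 m[φ6→X14] = [2, 8, 9, 8]
r3 m[X14→φ0] = [8, 8, 18, 32]
r3 m[X14→φ5] = [38, 160, 279, 176]
r3 m[X14→φ6] = [76, 20, 62, 88]
r3 m[X6→φ1] = [5, 3, 4, 8]
r3 m[X6→φ4] = [25, 26, 20, 22]
r3 m[X10→φ0] = [540, 504, 88, 1620]
r3 m[X10→φ1] = [675, 552, 76, 1350]
r3 m[X10→φ2] = [1500, 1449, 418, 4500]
r3 m[X10→φ3] = [4500, 3864, 1672, 6750]
r4 m[φ0→X14] = [13600, 17772, 22380, 13512]
r4 m[φ0→X10] = [506, 432, 284, 352]
r4 m[φ1→X6] = [17574, 16439, 18361, 14890]
r4 m[φ1→X10] = [89, 106, 114, 150]
r4 m[φ2→X10] = [9, 8, 4, 9]
r4 m[φ3→X10] = [3, 3, 1, 6]
r4 m[φ4→X6] = [5, 3, 4, 8]
r4 m[φ5→X14] = [4, 1, 2, 4]
r4 m[φ6→X14] = [2, 8, 9, 8]
r4 m[X14→φ0] = [8, 8, 18, 32]
r4 m[X14→φ5] = [27200, 142176, 201420, 108096]
r4 m[X14→φ6] = [54400, 17772, 44760, 54048]
r4 m[X6→φ1] = [5, 3, 4, 8]
r4 m[X6→φ4] = [17574, 16439, 18361, 14890]
r4 m[X10→φ0] = [2403, 2544, 456, 8100]
r4 m[X10→φ1] = [13662, 10368, 1136, 19008]
r4 m[X10→φ2] = [135102, 137376, 32376, 316800]
r4 m[X10→φ3] = [405306, 366336, 129504, 475200]
r5 m[φ0→X14] = [67341, 87792, 109515, 65103]
r5 m[φ0→X10] = [506, 432, 284, 352]
r5 m[φ1→X6] = [279516, 277198, 292358, 237128]
r5 m[φ1→X10] = [89, 106, 114, 150]
r5 m[φ2→X10] = [9, 8, 4, 9]
r5 m[φ3→X10] = [3, 3, 1, 6]
r5 m[φ4→X6] = [5, 3, 4, 8]
r5 m[φ5→X14] = [4, 1, 2, 4]
r5 m[φ6→X14] = [2, 8, 9, 8]
r5 m[X14→φ0] = [8, 8, 18, 32]
r5 m[X14→φ5] = [27200, 142176, 201420, 108096]
r5 m[X14→φ6] = [54400, 17772, 44760, 54048]
r5 m[X6→φ1] = [5, 3, 4, 8]
r5 m[X6→φ4] = [17574, 16439, 18361, 14890]
r5 m[X10→φ0] = [2403, 2544, 456, 8100]
r5 m[X10→φ1] = [13662, 10368, 1136, 19008]
r5 m[X10→φ2] = [135102, 137376, 32376, 316800]
r5 m[X10→φ3] = [405306, 366336, 129504, 475200]
r6 m[φ0→X14] = [67341, 87792, 109515, 65103]
r6 m[φ0→X10] = [506, 432, 284, 352]
r6 m[φ1→X6] = [279516, 277198, 292358, 237128]
r6 m[φ1→X10] = [89, 106, 114, 150]
r6 m[φ2→X10] = [9, 8, 4, 9]
r6 m[φ3→X10] = [3, 3, 1, 6]
r6 m[φ4→X6] = [5, 3, 4, 8]
r6 m[φ5→X14] = [4, 1, 2, 4]
r6 m[φ6→X14] = [2, 8, 9, 8]
r6 m[X14→φ0] = [8, 8, 18, 32]
r6 m[X14→φ5] = [134682, 702336, 985635, 520824]
r6 m[X14→φ6] = [269364, 87792, 219030, 260412]
r6 m[X6→φ1] = [5, 3, 4, 8]
r6 m[X6→φ4] = [279516, 277198, 292358, 237128]
r6 m[X10→φ0] = [2403, 2544, 456, 8100]
r6 m[X10→φ1] = [13662, 10368, 1136, 19008]
r6 m[X10→φ2] = [135102, 137376, 32376, 316800]
r6 m[X10→φ3] = [405306, 366336, 129504, 475200]
r7 m[φ0→X14] = [67341, 87792, 109515, 65103]
r7 m[φ0→X10] = [506, 432, 284, 352]
r7 m[φ1→X6] = [279516, 277198, 292358, 237128]
r7 m[φ1→X10] = [89, 106, 114, 150]
r7 m[φ2→X10] = [9, 8, 4, 9]
r7 m[φ3→X10] = [3, 3, 1, 6]
r7 m[φ4→X6] = [5, 3, 4, 8]
r7 m[φ5→X14] = [4, 1, 2, 4]
r7 m[φ6→X14] = [2, 8, 9, 8]
r7 m[X14→φ0] = [8, 8, 18, 32]
r7 m[X14→φ5] = [134682, 702336, 985635, 520824]
r7 m[X14→φ6] = [269364, 87792, 219030, 260412]
r7 m[X6→φ1] = [5, 3, 4, 8]
r7 m[X6→φ4] = [279516, 277198, 292358, 237128]
r7 m[X10→φ0] = [2403, 2544, 456, 8100]
r7 m[X10→φ1] = [13662, 10368, 1136, 19008]
r7 m[X10→φ2] = [135102, 137376, 32376, 316800]
r7 m[X10→φ3] = [405306, 366336, 129504, 475200]
fixed point reached at round 7
b[X6] = ⊗ incoming = [1397580, 831594, 1169432, 1897024]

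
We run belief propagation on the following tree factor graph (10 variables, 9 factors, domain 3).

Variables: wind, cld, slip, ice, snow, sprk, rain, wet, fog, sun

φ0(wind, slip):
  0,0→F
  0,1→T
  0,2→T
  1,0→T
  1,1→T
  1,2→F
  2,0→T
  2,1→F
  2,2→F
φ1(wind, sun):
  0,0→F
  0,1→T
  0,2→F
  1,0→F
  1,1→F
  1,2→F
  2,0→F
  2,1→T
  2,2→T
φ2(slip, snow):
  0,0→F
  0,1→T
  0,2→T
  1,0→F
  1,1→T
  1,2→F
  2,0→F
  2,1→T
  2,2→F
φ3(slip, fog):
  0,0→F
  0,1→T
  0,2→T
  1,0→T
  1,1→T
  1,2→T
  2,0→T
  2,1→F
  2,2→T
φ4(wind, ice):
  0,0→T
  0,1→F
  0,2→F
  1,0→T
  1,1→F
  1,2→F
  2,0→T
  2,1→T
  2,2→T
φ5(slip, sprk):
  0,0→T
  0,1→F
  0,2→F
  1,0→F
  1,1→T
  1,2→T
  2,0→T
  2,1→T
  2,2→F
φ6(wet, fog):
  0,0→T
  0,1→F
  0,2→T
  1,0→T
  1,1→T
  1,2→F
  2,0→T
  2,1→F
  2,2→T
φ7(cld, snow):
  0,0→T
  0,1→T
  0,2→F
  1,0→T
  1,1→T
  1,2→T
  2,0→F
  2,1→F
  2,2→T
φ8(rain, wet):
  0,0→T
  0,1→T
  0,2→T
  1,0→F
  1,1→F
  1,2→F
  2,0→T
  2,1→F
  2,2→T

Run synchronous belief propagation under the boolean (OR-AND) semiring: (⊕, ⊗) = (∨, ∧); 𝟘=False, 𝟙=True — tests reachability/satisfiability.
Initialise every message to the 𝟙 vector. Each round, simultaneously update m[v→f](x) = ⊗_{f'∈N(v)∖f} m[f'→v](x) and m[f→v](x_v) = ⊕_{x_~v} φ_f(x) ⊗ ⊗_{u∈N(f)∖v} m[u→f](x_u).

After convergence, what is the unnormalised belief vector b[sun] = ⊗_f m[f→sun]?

b[sun] = [F, T, T]

init: all messages = 𝟙 over 3 values
r1 m[φ0→wind] = [T, T, T]
r1 m[φ0→slip] = [T, T, T]
r1 m[φ1→wind] = [T, F, T]
r1 m[φ1→sun] = [F, T, T]
r1 m[φ2→slip] = [T, T, T]
r1 m[φ2→snow] = [F, T, T]
r1 m[φ3→slip] = [T, T, T]
r1 m[φ3→fog] = [T, T, T]
r1 m[φ4→wind] = [T, T, T]
r1 m[φ4→ice] = [T, T, T]
r1 m[φ5→slip] = [T, T, T]
r1 m[φ5→sprk] = [T, T, T]
r1 m[φ6→wet] = [T, T, T]
r1 m[φ6→fog] = [T, T, T]
r1 m[φ7→cld] = [T, T, T]
r1 m[φ7→snow] = [T, T, T]
r1 m[φ8→rain] = [T, F, T]
r1 m[φ8→wet] = [T, T, T]
r1 m[wind→φ0] = [T, T, T]
r1 m[wind→φ1] = [T, T, T]
r1 m[wind→φ4] = [T, T, T]
r1 m[cld→φ7] = [T, T, T]
r1 m[slip→φ0] = [T, T, T]
r1 m[slip→φ2] = [T, T, T]
r1 m[slip→φ3] = [T, T, T]
r1 m[slip→φ5] = [T, T, T]
r1 m[ice→φ4] = [T, T, T]
r1 m[snow→φ2] = [T, T, T]
r1 m[snow→φ7] = [T, T, T]
r1 m[sprk→φ5] = [T, T, T]
r1 m[rain→φ8] = [T, T, T]
r1 m[wet→φ6] = [T, T, T]
r1 m[wet→φ8] = [T, T, T]
r1 m[fog→φ3] = [T, T, T]
r1 m[fog→φ6] = [T, T, T]
r1 m[sun→φ1] = [T, T, T]
r2 m[φ0→wind] = [T, T, T]
r2 m[φ0→slip] = [T, T, T]
r2 m[φ1→wind] = [T, F, T]
r2 m[φ1→sun] = [F, T, T]
r2 m[φ2→slip] = [T, T, T]
r2 m[φ2→snow] = [F, T, T]
r2 m[φ3→slip] = [T, T, T]
r2 m[φ3→fog] = [T, T, T]
r2 m[φ4→wind] = [T, T, T]
r2 m[φ4→ice] = [T, T, T]
r2 m[φ5→slip] = [T, T, T]
r2 m[φ5→sprk] = [T, T, T]
r2 m[φ6→wet] = [T, T, T]
r2 m[φ6→fog] = [T, T, T]
r2 m[φ7→cld] = [T, T, T]
r2 m[φ7→snow] = [T, T, T]
r2 m[φ8→rain] = [T, F, T]
r2 m[φ8→wet] = [T, T, T]
r2 m[wind→φ0] = [T, F, T]
r2 m[wind→φ1] = [T, T, T]
r2 m[wind→φ4] = [T, F, T]
r2 m[cld→φ7] = [T, T, T]
r2 m[slip→φ0] = [T, T, T]
r2 m[slip→φ2] = [T, T, T]
r2 m[slip→φ3] = [T, T, T]
r2 m[slip→φ5] = [T, T, T]
r2 m[ice→φ4] = [T, T, T]
r2 m[snow→φ2] = [T, T, T]
r2 m[snow→φ7] = [F, T, T]
r2 m[sprk→φ5] = [T, T, T]
r2 m[rain→φ8] = [T, T, T]
r2 m[wet→φ6] = [T, T, T]
r2 m[wet→φ8] = [T, T, T]
r2 m[fog→φ3] = [T, T, T]
r2 m[fog→φ6] = [T, T, T]
r2 m[sun→φ1] = [T, T, T]
r3 m[φ0→wind] = [T, T, T]
r3 m[φ0→slip] = [T, T, T]
r3 m[φ1→wind] = [T, F, T]
r3 m[φ1→sun] = [F, T, T]
r3 m[φ2→slip] = [T, T, T]
r3 m[φ2→snow] = [F, T, T]
r3 m[φ3→slip] = [T, T, T]
r3 m[φ3→fog] = [T, T, T]
r3 m[φ4→wind] = [T, T, T]
r3 m[φ4→ice] = [T, T, T]
r3 m[φ5→slip] = [T, T, T]
r3 m[φ5→sprk] = [T, T, T]
r3 m[φ6→wet] = [T, T, T]
r3 m[φ6→fog] = [T, T, T]
r3 m[φ7→cld] = [T, T, T]
r3 m[φ7→snow] = [T, T, T]
r3 m[φ8→rain] = [T, F, T]
r3 m[φ8→wet] = [T, T, T]
r3 m[wind→φ0] = [T, F, T]
r3 m[wind→φ1] = [T, T, T]
r3 m[wind→φ4] = [T, F, T]
r3 m[cld→φ7] = [T, T, T]
r3 m[slip→φ0] = [T, T, T]
r3 m[slip→φ2] = [T, T, T]
r3 m[slip→φ3] = [T, T, T]
r3 m[slip→φ5] = [T, T, T]
r3 m[ice→φ4] = [T, T, T]
r3 m[snow→φ2] = [T, T, T]
r3 m[snow→φ7] = [F, T, T]
r3 m[sprk→φ5] = [T, T, T]
r3 m[rain→φ8] = [T, T, T]
r3 m[wet→φ6] = [T, T, T]
r3 m[wet→φ8] = [T, T, T]
r3 m[fog→φ3] = [T, T, T]
r3 m[fog→φ6] = [T, T, T]
r3 m[sun→φ1] = [T, T, T]
fixed point reached at round 3
b[sun] = ⊗ incoming = [F, T, T]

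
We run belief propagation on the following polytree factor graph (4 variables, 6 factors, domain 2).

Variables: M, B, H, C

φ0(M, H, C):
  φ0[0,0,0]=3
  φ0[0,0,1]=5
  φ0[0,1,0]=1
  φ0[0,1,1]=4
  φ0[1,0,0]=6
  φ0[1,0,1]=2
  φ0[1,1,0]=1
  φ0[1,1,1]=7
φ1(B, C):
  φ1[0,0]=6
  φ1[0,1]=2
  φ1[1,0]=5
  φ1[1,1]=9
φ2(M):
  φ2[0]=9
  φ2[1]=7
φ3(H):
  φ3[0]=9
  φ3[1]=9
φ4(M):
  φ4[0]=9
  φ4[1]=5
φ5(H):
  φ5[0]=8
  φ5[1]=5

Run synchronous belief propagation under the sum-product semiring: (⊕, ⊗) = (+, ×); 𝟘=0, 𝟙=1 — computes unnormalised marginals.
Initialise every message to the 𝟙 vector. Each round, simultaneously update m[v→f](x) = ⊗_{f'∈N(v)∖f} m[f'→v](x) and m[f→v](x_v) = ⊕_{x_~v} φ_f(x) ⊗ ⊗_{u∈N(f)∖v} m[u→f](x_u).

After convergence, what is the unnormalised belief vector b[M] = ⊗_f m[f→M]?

init: all messages = 𝟙 over 2 values
r1 m[φ0→M] = [13, 16]
r1 m[φ0→H] = [16, 13]
r1 m[φ0→C] = [11, 18]
r1 m[φ1→B] = [8, 14]
r1 m[φ1→C] = [11, 11]
r1 m[φ2→M] = [9, 7]
r1 m[φ3→H] = [9, 9]
r1 m[φ4→M] = [9, 5]
r1 m[φ5→H] = [8, 5]
r1 m[M→φ0] = [1, 1]
r1 m[M→φ2] = [1, 1]
r1 m[M→φ4] = [1, 1]
r1 m[B→φ1] = [1, 1]
r1 m[H→φ0] = [1, 1]
r1 m[H→φ3] = [1, 1]
r1 m[H→φ5] = [1, 1]
r1 m[C→φ0] = [1, 1]
r1 m[C→φ1] = [1, 1]
r2 m[φ0→M] = [13, 16]
r2 m[φ0→H] = [16, 13]
r2 m[φ0→C] = [11, 18]
r2 m[φ1→B] = [8, 14]
r2 m[φ1→C] = [11, 11]
r2 m[φ2→M] = [9, 7]
r2 m[φ3→H] = [9, 9]
r2 m[φ4→M] = [9, 5]
r2 m[φ5→H] = [8, 5]
r2 m[M→φ0] = [81, 35]
r2 m[M→φ2] = [117, 80]
r2 m[M→φ4] = [117, 112]
r2 m[B→φ1] = [1, 1]
r2 m[H→φ0] = [72, 45]
r2 m[H→φ3] = [128, 65]
r2 m[H→φ5] = [144, 117]
r2 m[C→φ0] = [11, 11]
r2 m[C→φ1] = [11, 18]
r3 m[φ0→M] = [8811, 10296]
r3 m[φ0→H] = [10208, 7535]
r3 m[φ0→C] = [37836, 59805]
r3 m[φ1→B] = [102, 217]
r3 m[φ1→C] = [11, 11]
r3 m[φ2→M] = [9, 7]
r3 m[φ3→H] = [9, 9]
r3 m[φ4→M] = [9, 5]
r3 m[φ5→H] = [8, 5]
r3 m[M→φ0] = [81, 35]
r3 m[M→φ2] = [117, 80]
r3 m[M→φ4] = [117, 112]
r3 m[B→φ1] = [1, 1]
r3 m[H→φ0] = [72, 45]
r3 m[H→φ3] = [128, 65]
r3 m[H→φ5] = [144, 117]
r3 m[C→φ0] = [11, 11]
r3 m[C→φ1] = [11, 18]
r4 m[φ0→M] = [8811, 10296]
r4 m[φ0→H] = [10208, 7535]
r4 m[φ0→C] = [37836, 59805]
r4 m[φ1→B] = [102, 217]
r4 m[φ1→C] = [11, 11]
r4 m[φ2→M] = [9, 7]
r4 m[φ3→H] = [9, 9]
r4 m[φ4→M] = [9, 5]
r4 m[φ5→H] = [8, 5]
r4 m[M→φ0] = [81, 35]
r4 m[M→φ2] = [79299, 51480]
r4 m[M→φ4] = [79299, 72072]
r4 m[B→φ1] = [1, 1]
r4 m[H→φ0] = [72, 45]
r4 m[H→φ3] = [81664, 37675]
r4 m[H→φ5] = [91872, 67815]
r4 m[C→φ0] = [11, 11]
r4 m[C→φ1] = [37836, 59805]
r5 m[φ0→M] = [8811, 10296]
r5 m[φ0→H] = [10208, 7535]
r5 m[φ0→C] = [37836, 59805]
r5 m[φ1→B] = [346626, 727425]
r5 m[φ1→C] = [11, 11]
r5 m[φ2→M] = [9, 7]
r5 m[φ3→H] = [9, 9]
r5 m[φ4→M] = [9, 5]
r5 m[φ5→H] = [8, 5]
r5 m[M→φ0] = [81, 35]
r5 m[M→φ2] = [79299, 51480]
r5 m[M→φ4] = [79299, 72072]
r5 m[B→φ1] = [1, 1]
r5 m[H→φ0] = [72, 45]
r5 m[H→φ3] = [81664, 37675]
r5 m[H→φ5] = [91872, 67815]
r5 m[C→φ0] = [11, 11]
r5 m[C→φ1] = [37836, 59805]
r6 m[φ0→M] = [8811, 10296]
r6 m[φ0→H] = [10208, 7535]
r6 m[φ0→C] = [37836, 59805]
r6 m[φ1→B] = [346626, 727425]
r6 m[φ1→C] = [11, 11]
r6 m[φ2→M] = [9, 7]
r6 m[φ3→H] = [9, 9]
r6 m[φ4→M] = [9, 5]
r6 m[φ5→H] = [8, 5]
r6 m[M→φ0] = [81, 35]
r6 m[M→φ2] = [79299, 51480]
r6 m[M→φ4] = [79299, 72072]
r6 m[B→φ1] = [1, 1]
r6 m[H→φ0] = [72, 45]
r6 m[H→φ3] = [81664, 37675]
r6 m[H→φ5] = [91872, 67815]
r6 m[C→φ0] = [11, 11]
r6 m[C→φ1] = [37836, 59805]
fixed point reached at round 6
b[M] = ⊗ incoming = [713691, 360360]

b[M] = [713691, 360360]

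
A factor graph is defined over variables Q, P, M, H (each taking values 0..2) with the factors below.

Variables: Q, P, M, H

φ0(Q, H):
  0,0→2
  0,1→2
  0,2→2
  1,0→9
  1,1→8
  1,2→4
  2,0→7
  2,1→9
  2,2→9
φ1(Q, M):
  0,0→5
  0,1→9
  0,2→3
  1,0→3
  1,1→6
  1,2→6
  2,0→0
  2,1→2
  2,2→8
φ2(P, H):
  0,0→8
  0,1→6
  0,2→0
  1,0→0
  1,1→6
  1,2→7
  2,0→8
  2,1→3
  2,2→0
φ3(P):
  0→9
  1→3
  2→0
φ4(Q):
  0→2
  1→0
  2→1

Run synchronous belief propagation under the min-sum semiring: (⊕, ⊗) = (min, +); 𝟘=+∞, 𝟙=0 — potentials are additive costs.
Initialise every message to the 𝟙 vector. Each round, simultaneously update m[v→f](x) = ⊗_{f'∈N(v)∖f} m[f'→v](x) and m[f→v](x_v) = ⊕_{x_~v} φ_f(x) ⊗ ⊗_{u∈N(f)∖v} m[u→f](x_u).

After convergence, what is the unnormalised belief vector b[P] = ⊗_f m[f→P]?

b[P] = [16, 10, 7]

init: all messages = 𝟙 over 3 values
r1 m[φ0→Q] = [2, 4, 7]
r1 m[φ0→H] = [2, 2, 2]
r1 m[φ1→Q] = [3, 3, 0]
r1 m[φ1→M] = [0, 2, 3]
r1 m[φ2→P] = [0, 0, 0]
r1 m[φ2→H] = [0, 3, 0]
r1 m[φ3→P] = [9, 3, 0]
r1 m[φ4→Q] = [2, 0, 1]
r1 m[Q→φ0] = [0, 0, 0]
r1 m[Q→φ1] = [0, 0, 0]
r1 m[Q→φ4] = [0, 0, 0]
r1 m[P→φ2] = [0, 0, 0]
r1 m[P→φ3] = [0, 0, 0]
r1 m[M→φ1] = [0, 0, 0]
r1 m[H→φ0] = [0, 0, 0]
r1 m[H→φ2] = [0, 0, 0]
r2 m[φ0→Q] = [2, 4, 7]
r2 m[φ0→H] = [2, 2, 2]
r2 m[φ1→Q] = [3, 3, 0]
r2 m[φ1→M] = [0, 2, 3]
r2 m[φ2→P] = [0, 0, 0]
r2 m[φ2→H] = [0, 3, 0]
r2 m[φ3→P] = [9, 3, 0]
r2 m[φ4→Q] = [2, 0, 1]
r2 m[Q→φ0] = [5, 3, 1]
r2 m[Q→φ1] = [4, 4, 8]
r2 m[Q→φ4] = [5, 7, 7]
r2 m[P→φ2] = [9, 3, 0]
r2 m[P→φ3] = [0, 0, 0]
r2 m[M→φ1] = [0, 0, 0]
r2 m[H→φ0] = [0, 3, 0]
r2 m[H→φ2] = [2, 2, 2]
r3 m[φ0→Q] = [2, 4, 7]
r3 m[φ0→H] = [7, 7, 7]
r3 m[φ1→Q] = [3, 3, 0]
r3 m[φ1→M] = [7, 10, 7]
r3 m[φ2→P] = [2, 2, 2]
r3 m[φ2→H] = [3, 3, 0]
r3 m[φ3→P] = [9, 3, 0]
r3 m[φ4→Q] = [2, 0, 1]
r3 m[Q→φ0] = [5, 3, 1]
r3 m[Q→φ1] = [4, 4, 8]
r3 m[Q→φ4] = [5, 7, 7]
r3 m[P→φ2] = [9, 3, 0]
r3 m[P→φ3] = [0, 0, 0]
r3 m[M→φ1] = [0, 0, 0]
r3 m[H→φ0] = [0, 3, 0]
r3 m[H→φ2] = [2, 2, 2]
r4 m[φ0→Q] = [2, 4, 7]
r4 m[φ0→H] = [7, 7, 7]
r4 m[φ1→Q] = [3, 3, 0]
r4 m[φ1→M] = [7, 10, 7]
r4 m[φ2→P] = [2, 2, 2]
r4 m[φ2→H] = [3, 3, 0]
r4 m[φ3→P] = [9, 3, 0]
r4 m[φ4→Q] = [2, 0, 1]
r4 m[Q→φ0] = [5, 3, 1]
r4 m[Q→φ1] = [4, 4, 8]
r4 m[Q→φ4] = [5, 7, 7]
r4 m[P→φ2] = [9, 3, 0]
r4 m[P→φ3] = [2, 2, 2]
r4 m[M→φ1] = [0, 0, 0]
r4 m[H→φ0] = [3, 3, 0]
r4 m[H→φ2] = [7, 7, 7]
r5 m[φ0→Q] = [2, 4, 9]
r5 m[φ0→H] = [7, 7, 7]
r5 m[φ1→Q] = [3, 3, 0]
r5 m[φ1→M] = [7, 10, 7]
r5 m[φ2→P] = [7, 7, 7]
r5 m[φ2→H] = [3, 3, 0]
r5 m[φ3→P] = [9, 3, 0]
r5 m[φ4→Q] = [2, 0, 1]
r5 m[Q→φ0] = [5, 3, 1]
r5 m[Q→φ1] = [4, 4, 8]
r5 m[Q→φ4] = [5, 7, 7]
r5 m[P→φ2] = [9, 3, 0]
r5 m[P→φ3] = [2, 2, 2]
r5 m[M→φ1] = [0, 0, 0]
r5 m[H→φ0] = [3, 3, 0]
r5 m[H→φ2] = [7, 7, 7]
r6 m[φ0→Q] = [2, 4, 9]
r6 m[φ0→H] = [7, 7, 7]
r6 m[φ1→Q] = [3, 3, 0]
r6 m[φ1→M] = [7, 10, 7]
r6 m[φ2→P] = [7, 7, 7]
r6 m[φ2→H] = [3, 3, 0]
r6 m[φ3→P] = [9, 3, 0]
r6 m[φ4→Q] = [2, 0, 1]
r6 m[Q→φ0] = [5, 3, 1]
r6 m[Q→φ1] = [4, 4, 10]
r6 m[Q→φ4] = [5, 7, 9]
r6 m[P→φ2] = [9, 3, 0]
r6 m[P→φ3] = [7, 7, 7]
r6 m[M→φ1] = [0, 0, 0]
r6 m[H→φ0] = [3, 3, 0]
r6 m[H→φ2] = [7, 7, 7]
r7 m[φ0→Q] = [2, 4, 9]
r7 m[φ0→H] = [7, 7, 7]
r7 m[φ1→Q] = [3, 3, 0]
r7 m[φ1→M] = [7, 10, 7]
r7 m[φ2→P] = [7, 7, 7]
r7 m[φ2→H] = [3, 3, 0]
r7 m[φ3→P] = [9, 3, 0]
r7 m[φ4→Q] = [2, 0, 1]
r7 m[Q→φ0] = [5, 3, 1]
r7 m[Q→φ1] = [4, 4, 10]
r7 m[Q→φ4] = [5, 7, 9]
r7 m[P→φ2] = [9, 3, 0]
r7 m[P→φ3] = [7, 7, 7]
r7 m[M→φ1] = [0, 0, 0]
r7 m[H→φ0] = [3, 3, 0]
r7 m[H→φ2] = [7, 7, 7]
fixed point reached at round 7
b[P] = ⊗ incoming = [16, 10, 7]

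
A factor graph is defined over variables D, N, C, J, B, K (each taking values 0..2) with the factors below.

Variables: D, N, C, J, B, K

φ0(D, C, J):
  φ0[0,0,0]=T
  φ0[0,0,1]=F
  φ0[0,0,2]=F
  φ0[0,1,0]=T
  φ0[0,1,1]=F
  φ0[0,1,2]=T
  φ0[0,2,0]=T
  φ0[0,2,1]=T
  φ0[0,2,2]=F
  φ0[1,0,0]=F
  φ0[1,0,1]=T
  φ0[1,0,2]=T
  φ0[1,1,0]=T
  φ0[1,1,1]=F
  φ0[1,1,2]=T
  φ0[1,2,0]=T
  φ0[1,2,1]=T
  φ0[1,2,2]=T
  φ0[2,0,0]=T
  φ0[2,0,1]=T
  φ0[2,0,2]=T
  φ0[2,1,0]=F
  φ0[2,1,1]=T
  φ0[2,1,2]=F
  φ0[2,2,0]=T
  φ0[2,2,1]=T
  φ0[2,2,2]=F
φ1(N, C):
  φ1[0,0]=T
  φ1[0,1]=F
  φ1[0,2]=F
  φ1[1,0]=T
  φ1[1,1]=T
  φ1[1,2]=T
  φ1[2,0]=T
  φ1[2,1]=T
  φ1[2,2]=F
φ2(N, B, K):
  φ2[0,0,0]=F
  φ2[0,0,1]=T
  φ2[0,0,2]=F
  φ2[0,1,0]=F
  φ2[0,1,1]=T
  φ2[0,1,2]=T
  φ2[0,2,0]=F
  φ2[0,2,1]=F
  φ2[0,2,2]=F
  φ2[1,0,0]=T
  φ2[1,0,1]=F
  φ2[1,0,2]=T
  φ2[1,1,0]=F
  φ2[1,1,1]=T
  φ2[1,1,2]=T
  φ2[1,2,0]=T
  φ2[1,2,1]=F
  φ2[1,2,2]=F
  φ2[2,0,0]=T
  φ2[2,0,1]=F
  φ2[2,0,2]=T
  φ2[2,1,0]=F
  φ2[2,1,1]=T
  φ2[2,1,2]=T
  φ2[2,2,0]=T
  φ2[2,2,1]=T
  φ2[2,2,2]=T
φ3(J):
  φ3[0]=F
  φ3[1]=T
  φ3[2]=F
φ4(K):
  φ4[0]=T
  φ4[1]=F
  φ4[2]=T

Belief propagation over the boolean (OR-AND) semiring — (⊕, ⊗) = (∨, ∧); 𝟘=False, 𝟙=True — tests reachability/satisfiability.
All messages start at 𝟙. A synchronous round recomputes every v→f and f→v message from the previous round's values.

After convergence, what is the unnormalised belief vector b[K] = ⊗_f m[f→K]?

b[K] = [T, F, T]

init: all messages = 𝟙 over 3 values
r1 m[φ0→D] = [T, T, T]
r1 m[φ0→C] = [T, T, T]
r1 m[φ0→J] = [T, T, T]
r1 m[φ1→N] = [T, T, T]
r1 m[φ1→C] = [T, T, T]
r1 m[φ2→N] = [T, T, T]
r1 m[φ2→B] = [T, T, T]
r1 m[φ2→K] = [T, T, T]
r1 m[φ3→J] = [F, T, F]
r1 m[φ4→K] = [T, F, T]
r1 m[D→φ0] = [T, T, T]
r1 m[N→φ1] = [T, T, T]
r1 m[N→φ2] = [T, T, T]
r1 m[C→φ0] = [T, T, T]
r1 m[C→φ1] = [T, T, T]
r1 m[J→φ0] = [T, T, T]
r1 m[J→φ3] = [T, T, T]
r1 m[B→φ2] = [T, T, T]
r1 m[K→φ2] = [T, T, T]
r1 m[K→φ4] = [T, T, T]
r2 m[φ0→D] = [T, T, T]
r2 m[φ0→C] = [T, T, T]
r2 m[φ0→J] = [T, T, T]
r2 m[φ1→N] = [T, T, T]
r2 m[φ1→C] = [T, T, T]
r2 m[φ2→N] = [T, T, T]
r2 m[φ2→B] = [T, T, T]
r2 m[φ2→K] = [T, T, T]
r2 m[φ3→J] = [F, T, F]
r2 m[φ4→K] = [T, F, T]
r2 m[D→φ0] = [T, T, T]
r2 m[N→φ1] = [T, T, T]
r2 m[N→φ2] = [T, T, T]
r2 m[C→φ0] = [T, T, T]
r2 m[C→φ1] = [T, T, T]
r2 m[J→φ0] = [F, T, F]
r2 m[J→φ3] = [T, T, T]
r2 m[B→φ2] = [T, T, T]
r2 m[K→φ2] = [T, F, T]
r2 m[K→φ4] = [T, T, T]
r3 m[φ0→D] = [T, T, T]
r3 m[φ0→C] = [T, T, T]
r3 m[φ0→J] = [T, T, T]
r3 m[φ1→N] = [T, T, T]
r3 m[φ1→C] = [T, T, T]
r3 m[φ2→N] = [T, T, T]
r3 m[φ2→B] = [T, T, T]
r3 m[φ2→K] = [T, T, T]
r3 m[φ3→J] = [F, T, F]
r3 m[φ4→K] = [T, F, T]
r3 m[D→φ0] = [T, T, T]
r3 m[N→φ1] = [T, T, T]
r3 m[N→φ2] = [T, T, T]
r3 m[C→φ0] = [T, T, T]
r3 m[C→φ1] = [T, T, T]
r3 m[J→φ0] = [F, T, F]
r3 m[J→φ3] = [T, T, T]
r3 m[B→φ2] = [T, T, T]
r3 m[K→φ2] = [T, F, T]
r3 m[K→φ4] = [T, T, T]
fixed point reached at round 3
b[K] = ⊗ incoming = [T, F, T]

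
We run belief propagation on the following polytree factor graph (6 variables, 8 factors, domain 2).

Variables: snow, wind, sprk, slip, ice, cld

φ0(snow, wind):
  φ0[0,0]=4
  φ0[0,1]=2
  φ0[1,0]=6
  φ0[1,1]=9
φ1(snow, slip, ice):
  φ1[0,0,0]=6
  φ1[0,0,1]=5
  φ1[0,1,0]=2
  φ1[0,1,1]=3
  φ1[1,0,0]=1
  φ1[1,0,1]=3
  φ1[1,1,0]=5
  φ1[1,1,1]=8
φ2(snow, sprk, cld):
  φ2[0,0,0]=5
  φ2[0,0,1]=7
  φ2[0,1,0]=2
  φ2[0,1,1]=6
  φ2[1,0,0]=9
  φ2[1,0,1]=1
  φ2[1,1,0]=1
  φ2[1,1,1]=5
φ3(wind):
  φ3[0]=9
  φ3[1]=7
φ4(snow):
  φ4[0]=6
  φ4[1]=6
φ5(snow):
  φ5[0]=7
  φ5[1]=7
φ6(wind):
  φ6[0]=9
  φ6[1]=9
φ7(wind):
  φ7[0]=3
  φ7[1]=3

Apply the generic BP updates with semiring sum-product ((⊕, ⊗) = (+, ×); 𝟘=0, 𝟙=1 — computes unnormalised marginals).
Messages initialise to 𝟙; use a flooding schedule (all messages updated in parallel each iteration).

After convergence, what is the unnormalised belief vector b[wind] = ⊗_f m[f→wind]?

init: all messages = 𝟙 over 2 values
r1 m[φ0→snow] = [6, 15]
r1 m[φ0→wind] = [10, 11]
r1 m[φ1→snow] = [16, 17]
r1 m[φ1→slip] = [15, 18]
r1 m[φ1→ice] = [14, 19]
r1 m[φ2→snow] = [20, 16]
r1 m[φ2→sprk] = [22, 14]
r1 m[φ2→cld] = [17, 19]
r1 m[φ3→wind] = [9, 7]
r1 m[φ4→snow] = [6, 6]
r1 m[φ5→snow] = [7, 7]
r1 m[φ6→wind] = [9, 9]
r1 m[φ7→wind] = [3, 3]
r1 m[snow→φ0] = [1, 1]
r1 m[snow→φ1] = [1, 1]
r1 m[snow→φ2] = [1, 1]
r1 m[snow→φ4] = [1, 1]
r1 m[snow→φ5] = [1, 1]
r1 m[wind→φ0] = [1, 1]
r1 m[wind→φ3] = [1, 1]
r1 m[wind→φ6] = [1, 1]
r1 m[wind→φ7] = [1, 1]
r1 m[sprk→φ2] = [1, 1]
r1 m[slip→φ1] = [1, 1]
r1 m[ice→φ1] = [1, 1]
r1 m[cld→φ2] = [1, 1]
r2 m[φ0→snow] = [6, 15]
r2 m[φ0→wind] = [10, 11]
r2 m[φ1→snow] = [16, 17]
r2 m[φ1→slip] = [15, 18]
r2 m[φ1→ice] = [14, 19]
r2 m[φ2→snow] = [20, 16]
r2 m[φ2→sprk] = [22, 14]
r2 m[φ2→cld] = [17, 19]
r2 m[φ3→wind] = [9, 7]
r2 m[φ4→snow] = [6, 6]
r2 m[φ5→snow] = [7, 7]
r2 m[φ6→wind] = [9, 9]
r2 m[φ7→wind] = [3, 3]
r2 m[snow→φ0] = [13440, 11424]
r2 m[snow→φ1] = [5040, 10080]
r2 m[snow→φ2] = [4032, 10710]
r2 m[snow→φ4] = [13440, 28560]
r2 m[snow→φ5] = [11520, 24480]
r2 m[wind→φ0] = [243, 189]
r2 m[wind→φ3] = [270, 297]
r2 m[wind→φ6] = [270, 231]
r2 m[wind→φ7] = [810, 693]
r2 m[sprk→φ2] = [1, 1]
r2 m[slip→φ1] = [1, 1]
r2 m[ice→φ1] = [1, 1]
r2 m[cld→φ2] = [1, 1]
r3 m[φ0→snow] = [1350, 3159]
r3 m[φ0→wind] = [122304, 129696]
r3 m[φ1→snow] = [16, 17]
r3 m[φ1→slip] = [95760, 156240]
r3 m[φ1→ice] = [100800, 151200]
r3 m[φ2→snow] = [20, 16]
r3 m[φ2→sprk] = [155484, 96516]
r3 m[φ2→cld] = [135324, 116676]
r3 m[φ3→wind] = [9, 7]
r3 m[φ4→snow] = [6, 6]
r3 m[φ5→snow] = [7, 7]
r3 m[φ6→wind] = [9, 9]
r3 m[φ7→wind] = [3, 3]
r3 m[snow→φ0] = [13440, 11424]
r3 m[snow→φ1] = [5040, 10080]
r3 m[snow→φ2] = [4032, 10710]
r3 m[snow→φ4] = [13440, 28560]
r3 m[snow→φ5] = [11520, 24480]
r3 m[wind→φ0] = [243, 189]
r3 m[wind→φ3] = [270, 297]
r3 m[wind→φ6] = [270, 231]
r3 m[wind→φ7] = [810, 693]
r3 m[sprk→φ2] = [1, 1]
r3 m[slip→φ1] = [1, 1]
r3 m[ice→φ1] = [1, 1]
r3 m[cld→φ2] = [1, 1]
r4 m[φ0→snow] = [1350, 3159]
r4 m[φ0→wind] = [122304, 129696]
r4 m[φ1→snow] = [16, 17]
r4 m[φ1→slip] = [95760, 156240]
r4 m[φ1→ice] = [100800, 151200]
r4 m[φ2→snow] = [20, 16]
r4 m[φ2→sprk] = [155484, 96516]
r4 m[φ2→cld] = [135324, 116676]
r4 m[φ3→wind] = [9, 7]
r4 m[φ4→snow] = [6, 6]
r4 m[φ5→snow] = [7, 7]
r4 m[φ6→wind] = [9, 9]
r4 m[φ7→wind] = [3, 3]
r4 m[snow→φ0] = [13440, 11424]
r4 m[snow→φ1] = [1134000, 2122848]
r4 m[snow→φ2] = [907200, 2255526]
r4 m[snow→φ4] = [3024000, 6014736]
r4 m[snow→φ5] = [2592000, 5155488]
r4 m[wind→φ0] = [243, 189]
r4 m[wind→φ3] = [3302208, 3501792]
r4 m[wind→φ6] = [3302208, 2723616]
r4 m[wind→φ7] = [9906624, 8170848]
r4 m[sprk→φ2] = [1, 1]
r4 m[slip→φ1] = [1, 1]
r4 m[ice→φ1] = [1, 1]
r4 m[cld→φ2] = [1, 1]
r5 m[φ0→snow] = [1350, 3159]
r5 m[φ0→wind] = [122304, 129696]
r5 m[φ1→snow] = [16, 17]
r5 m[φ1→slip] = [20965392, 33267024]
r5 m[φ1→ice] = [21809088, 32423328]
r5 m[φ2→snow] = [20, 16]
r5 m[φ2→sprk] = [33441660, 20790756]
r5 m[φ2→cld] = [28905660, 25326756]
r5 m[φ3→wind] = [9, 7]
r5 m[φ4→snow] = [6, 6]
r5 m[φ5→snow] = [7, 7]
r5 m[φ6→wind] = [9, 9]
r5 m[φ7→wind] = [3, 3]
r5 m[snow→φ0] = [13440, 11424]
r5 m[snow→φ1] = [1134000, 2122848]
r5 m[snow→φ2] = [907200, 2255526]
r5 m[snow→φ4] = [3024000, 6014736]
r5 m[snow→φ5] = [2592000, 5155488]
r5 m[wind→φ0] = [243, 189]
r5 m[wind→φ3] = [3302208, 3501792]
r5 m[wind→φ6] = [3302208, 2723616]
r5 m[wind→φ7] = [9906624, 8170848]
r5 m[sprk→φ2] = [1, 1]
r5 m[slip→φ1] = [1, 1]
r5 m[ice→φ1] = [1, 1]
r5 m[cld→φ2] = [1, 1]
r6 m[φ0→snow] = [1350, 3159]
r6 m[φ0→wind] = [122304, 129696]
r6 m[φ1→snow] = [16, 17]
r6 m[φ1→slip] = [20965392, 33267024]
r6 m[φ1→ice] = [21809088, 32423328]
r6 m[φ2→snow] = [20, 16]
r6 m[φ2→sprk] = [33441660, 20790756]
r6 m[φ2→cld] = [28905660, 25326756]
r6 m[φ3→wind] = [9, 7]
r6 m[φ4→snow] = [6, 6]
r6 m[φ5→snow] = [7, 7]
r6 m[φ6→wind] = [9, 9]
r6 m[φ7→wind] = [3, 3]
r6 m[snow→φ0] = [13440, 11424]
r6 m[snow→φ1] = [1134000, 2122848]
r6 m[snow→φ2] = [907200, 2255526]
r6 m[snow→φ4] = [3024000, 6014736]
r6 m[snow→φ5] = [2592000, 5155488]
r6 m[wind→φ0] = [243, 189]
r6 m[wind→φ3] = [3302208, 3501792]
r6 m[wind→φ6] = [3302208, 2723616]
r6 m[wind→φ7] = [9906624, 8170848]
r6 m[sprk→φ2] = [1, 1]
r6 m[slip→φ1] = [1, 1]
r6 m[ice→φ1] = [1, 1]
r6 m[cld→φ2] = [1, 1]
fixed point reached at round 6
b[wind] = ⊗ incoming = [29719872, 24512544]

b[wind] = [29719872, 24512544]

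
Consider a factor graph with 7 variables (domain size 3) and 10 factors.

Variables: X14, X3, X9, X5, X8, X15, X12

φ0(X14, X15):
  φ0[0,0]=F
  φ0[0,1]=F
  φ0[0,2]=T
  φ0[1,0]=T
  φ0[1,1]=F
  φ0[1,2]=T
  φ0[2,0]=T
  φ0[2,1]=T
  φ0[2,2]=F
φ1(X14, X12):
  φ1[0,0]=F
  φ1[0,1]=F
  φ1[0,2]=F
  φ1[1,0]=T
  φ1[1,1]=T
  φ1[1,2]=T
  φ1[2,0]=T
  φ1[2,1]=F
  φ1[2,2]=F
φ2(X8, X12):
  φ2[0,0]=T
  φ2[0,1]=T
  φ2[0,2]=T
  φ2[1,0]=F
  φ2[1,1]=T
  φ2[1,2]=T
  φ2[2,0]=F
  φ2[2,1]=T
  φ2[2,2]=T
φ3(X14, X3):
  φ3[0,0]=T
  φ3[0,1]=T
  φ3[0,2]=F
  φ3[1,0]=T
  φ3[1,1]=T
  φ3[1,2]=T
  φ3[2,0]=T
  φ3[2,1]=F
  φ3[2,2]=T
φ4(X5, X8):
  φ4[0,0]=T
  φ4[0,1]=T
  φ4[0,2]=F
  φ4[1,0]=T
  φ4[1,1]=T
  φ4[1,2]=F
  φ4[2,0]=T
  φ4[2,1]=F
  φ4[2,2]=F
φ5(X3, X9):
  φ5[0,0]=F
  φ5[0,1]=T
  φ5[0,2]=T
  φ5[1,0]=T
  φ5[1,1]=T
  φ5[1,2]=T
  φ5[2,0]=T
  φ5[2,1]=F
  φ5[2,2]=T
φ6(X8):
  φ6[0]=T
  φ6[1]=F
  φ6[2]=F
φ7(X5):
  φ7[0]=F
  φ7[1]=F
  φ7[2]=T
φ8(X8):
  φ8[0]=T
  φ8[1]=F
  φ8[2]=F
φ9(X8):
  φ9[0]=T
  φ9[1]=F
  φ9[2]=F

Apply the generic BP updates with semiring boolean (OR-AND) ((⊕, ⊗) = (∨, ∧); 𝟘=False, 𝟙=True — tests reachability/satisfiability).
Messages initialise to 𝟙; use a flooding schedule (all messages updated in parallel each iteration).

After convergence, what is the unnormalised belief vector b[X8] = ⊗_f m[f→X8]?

init: all messages = 𝟙 over 3 values
r1 m[φ0→X14] = [T, T, T]
r1 m[φ0→X15] = [T, T, T]
r1 m[φ1→X14] = [F, T, T]
r1 m[φ1→X12] = [T, T, T]
r1 m[φ2→X8] = [T, T, T]
r1 m[φ2→X12] = [T, T, T]
r1 m[φ3→X14] = [T, T, T]
r1 m[φ3→X3] = [T, T, T]
r1 m[φ4→X5] = [T, T, T]
r1 m[φ4→X8] = [T, T, F]
r1 m[φ5→X3] = [T, T, T]
r1 m[φ5→X9] = [T, T, T]
r1 m[φ6→X8] = [T, F, F]
r1 m[φ7→X5] = [F, F, T]
r1 m[φ8→X8] = [T, F, F]
r1 m[φ9→X8] = [T, F, F]
r1 m[X14→φ0] = [T, T, T]
r1 m[X14→φ1] = [T, T, T]
r1 m[X14→φ3] = [T, T, T]
r1 m[X3→φ3] = [T, T, T]
r1 m[X3→φ5] = [T, T, T]
r1 m[X9→φ5] = [T, T, T]
r1 m[X5→φ4] = [T, T, T]
r1 m[X5→φ7] = [T, T, T]
r1 m[X8→φ2] = [T, T, T]
r1 m[X8→φ4] = [T, T, T]
r1 m[X8→φ6] = [T, T, T]
r1 m[X8→φ8] = [T, T, T]
r1 m[X8→φ9] = [T, T, T]
r1 m[X15→φ0] = [T, T, T]
r1 m[X12→φ1] = [T, T, T]
r1 m[X12→φ2] = [T, T, T]
r2 m[φ0→X14] = [T, T, T]
r2 m[φ0→X15] = [T, T, T]
r2 m[φ1→X14] = [F, T, T]
r2 m[φ1→X12] = [T, T, T]
r2 m[φ2→X8] = [T, T, T]
r2 m[φ2→X12] = [T, T, T]
r2 m[φ3→X14] = [T, T, T]
r2 m[φ3→X3] = [T, T, T]
r2 m[φ4→X5] = [T, T, T]
r2 m[φ4→X8] = [T, T, F]
r2 m[φ5→X3] = [T, T, T]
r2 m[φ5→X9] = [T, T, T]
r2 m[φ6→X8] = [T, F, F]
r2 m[φ7→X5] = [F, F, T]
r2 m[φ8→X8] = [T, F, F]
r2 m[φ9→X8] = [T, F, F]
r2 m[X14→φ0] = [F, T, T]
r2 m[X14→φ1] = [T, T, T]
r2 m[X14→φ3] = [F, T, T]
r2 m[X3→φ3] = [T, T, T]
r2 m[X3→φ5] = [T, T, T]
r2 m[X9→φ5] = [T, T, T]
r2 m[X5→φ4] = [F, F, T]
r2 m[X5→φ7] = [T, T, T]
r2 m[X8→φ2] = [T, F, F]
r2 m[X8→φ4] = [T, F, F]
r2 m[X8→φ6] = [T, F, F]
r2 m[X8→φ8] = [T, F, F]
r2 m[X8→φ9] = [T, F, F]
r2 m[X15→φ0] = [T, T, T]
r2 m[X12→φ1] = [T, T, T]
r2 m[X12→φ2] = [T, T, T]
r3 m[φ0→X14] = [T, T, T]
r3 m[φ0→X15] = [T, T, T]
r3 m[φ1→X14] = [F, T, T]
r3 m[φ1→X12] = [T, T, T]
r3 m[φ2→X8] = [T, T, T]
r3 m[φ2→X12] = [T, T, T]
r3 m[φ3→X14] = [T, T, T]
r3 m[φ3→X3] = [T, T, T]
r3 m[φ4→X5] = [T, T, T]
r3 m[φ4→X8] = [T, F, F]
r3 m[φ5→X3] = [T, T, T]
r3 m[φ5→X9] = [T, T, T]
r3 m[φ6→X8] = [T, F, F]
r3 m[φ7→X5] = [F, F, T]
r3 m[φ8→X8] = [T, F, F]
r3 m[φ9→X8] = [T, F, F]
r3 m[X14→φ0] = [F, T, T]
r3 m[X14→φ1] = [T, T, T]
r3 m[X14→φ3] = [F, T, T]
r3 m[X3→φ3] = [T, T, T]
r3 m[X3→φ5] = [T, T, T]
r3 m[X9→φ5] = [T, T, T]
r3 m[X5→φ4] = [F, F, T]
r3 m[X5→φ7] = [T, T, T]
r3 m[X8→φ2] = [T, F, F]
r3 m[X8→φ4] = [T, F, F]
r3 m[X8→φ6] = [T, F, F]
r3 m[X8→φ8] = [T, F, F]
r3 m[X8→φ9] = [T, F, F]
r3 m[X15→φ0] = [T, T, T]
r3 m[X12→φ1] = [T, T, T]
r3 m[X12→φ2] = [T, T, T]
r4 m[φ0→X14] = [T, T, T]
r4 m[φ0→X15] = [T, T, T]
r4 m[φ1→X14] = [F, T, T]
r4 m[φ1→X12] = [T, T, T]
r4 m[φ2→X8] = [T, T, T]
r4 m[φ2→X12] = [T, T, T]
r4 m[φ3→X14] = [T, T, T]
r4 m[φ3→X3] = [T, T, T]
r4 m[φ4→X5] = [T, T, T]
r4 m[φ4→X8] = [T, F, F]
r4 m[φ5→X3] = [T, T, T]
r4 m[φ5→X9] = [T, T, T]
r4 m[φ6→X8] = [T, F, F]
r4 m[φ7→X5] = [F, F, T]
r4 m[φ8→X8] = [T, F, F]
r4 m[φ9→X8] = [T, F, F]
r4 m[X14→φ0] = [F, T, T]
r4 m[X14→φ1] = [T, T, T]
r4 m[X14→φ3] = [F, T, T]
r4 m[X3→φ3] = [T, T, T]
r4 m[X3→φ5] = [T, T, T]
r4 m[X9→φ5] = [T, T, T]
r4 m[X5→φ4] = [F, F, T]
r4 m[X5→φ7] = [T, T, T]
r4 m[X8→φ2] = [T, F, F]
r4 m[X8→φ4] = [T, F, F]
r4 m[X8→φ6] = [T, F, F]
r4 m[X8→φ8] = [T, F, F]
r4 m[X8→φ9] = [T, F, F]
r4 m[X15→φ0] = [T, T, T]
r4 m[X12→φ1] = [T, T, T]
r4 m[X12→φ2] = [T, T, T]
fixed point reached at round 4
b[X8] = ⊗ incoming = [T, F, F]

b[X8] = [T, F, F]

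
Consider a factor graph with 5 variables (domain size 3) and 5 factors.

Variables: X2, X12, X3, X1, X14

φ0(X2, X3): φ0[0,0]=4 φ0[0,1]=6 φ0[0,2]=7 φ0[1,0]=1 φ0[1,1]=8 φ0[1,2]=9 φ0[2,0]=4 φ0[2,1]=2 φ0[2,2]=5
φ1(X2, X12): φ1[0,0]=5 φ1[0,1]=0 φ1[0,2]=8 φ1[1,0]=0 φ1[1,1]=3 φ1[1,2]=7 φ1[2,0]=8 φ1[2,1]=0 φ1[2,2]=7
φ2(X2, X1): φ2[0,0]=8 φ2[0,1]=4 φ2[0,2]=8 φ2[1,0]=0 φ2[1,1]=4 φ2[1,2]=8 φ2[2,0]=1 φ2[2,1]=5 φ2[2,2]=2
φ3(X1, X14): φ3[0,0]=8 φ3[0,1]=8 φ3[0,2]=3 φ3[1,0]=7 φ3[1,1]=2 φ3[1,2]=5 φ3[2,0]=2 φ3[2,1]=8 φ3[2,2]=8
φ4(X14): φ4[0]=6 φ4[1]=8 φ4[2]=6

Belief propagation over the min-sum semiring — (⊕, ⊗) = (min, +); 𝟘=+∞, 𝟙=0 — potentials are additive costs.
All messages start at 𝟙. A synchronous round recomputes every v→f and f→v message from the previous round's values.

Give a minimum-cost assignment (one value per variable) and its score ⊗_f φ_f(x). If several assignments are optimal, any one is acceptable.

assignment: (X2=1, X12=0, X3=0, X1=0, X14=2); score = 10

init: all messages = 𝟙 over 3 values
r1 m[φ0→X2] = [4, 1, 2]
r1 m[φ0→X3] = [1, 2, 5]
r1 m[φ1→X2] = [0, 0, 0]
r1 m[φ1→X12] = [0, 0, 7]
r1 m[φ2→X2] = [4, 0, 1]
r1 m[φ2→X1] = [0, 4, 2]
r1 m[φ3→X1] = [3, 2, 2]
r1 m[φ3→X14] = [2, 2, 3]
r1 m[φ4→X14] = [6, 8, 6]
r1 m[X2→φ0] = [0, 0, 0]
r1 m[X2→φ1] = [0, 0, 0]
r1 m[X2→φ2] = [0, 0, 0]
r1 m[X12→φ1] = [0, 0, 0]
r1 m[X3→φ0] = [0, 0, 0]
r1 m[X1→φ2] = [0, 0, 0]
r1 m[X1→φ3] = [0, 0, 0]
r1 m[X14→φ3] = [0, 0, 0]
r1 m[X14→φ4] = [0, 0, 0]
r2 m[φ0→X2] = [4, 1, 2]
r2 m[φ0→X3] = [1, 2, 5]
r2 m[φ1→X2] = [0, 0, 0]
r2 m[φ1→X12] = [0, 0, 7]
r2 m[φ2→X2] = [4, 0, 1]
r2 m[φ2→X1] = [0, 4, 2]
r2 m[φ3→X1] = [3, 2, 2]
r2 m[φ3→X14] = [2, 2, 3]
r2 m[φ4→X14] = [6, 8, 6]
r2 m[X2→φ0] = [4, 0, 1]
r2 m[X2→φ1] = [8, 1, 3]
r2 m[X2→φ2] = [4, 1, 2]
r2 m[X12→φ1] = [0, 0, 0]
r2 m[X3→φ0] = [0, 0, 0]
r2 m[X1→φ2] = [3, 2, 2]
r2 m[X1→φ3] = [0, 4, 2]
r2 m[X14→φ3] = [6, 8, 6]
r2 m[X14→φ4] = [2, 2, 3]
r3 m[φ0→X2] = [4, 1, 2]
r3 m[φ0→X3] = [1, 3, 6]
r3 m[φ1→X2] = [0, 0, 0]
r3 m[φ1→X12] = [1, 3, 8]
r3 m[φ2→X2] = [6, 3, 4]
r3 m[φ2→X1] = [1, 5, 4]
r3 m[φ3→X1] = [9, 10, 8]
r3 m[φ3→X14] = [4, 6, 3]
r3 m[φ4→X14] = [6, 8, 6]
r3 m[X2→φ0] = [4, 0, 1]
r3 m[X2→φ1] = [8, 1, 3]
r3 m[X2→φ2] = [4, 1, 2]
r3 m[X12→φ1] = [0, 0, 0]
r3 m[X3→φ0] = [0, 0, 0]
r3 m[X1→φ2] = [3, 2, 2]
r3 m[X1→φ3] = [0, 4, 2]
r3 m[X14→φ3] = [6, 8, 6]
r3 m[X14→φ4] = [2, 2, 3]
r4 m[φ0→X2] = [4, 1, 2]
r4 m[φ0→X3] = [1, 3, 6]
r4 m[φ1→X2] = [0, 0, 0]
r4 m[φ1→X12] = [1, 3, 8]
r4 m[φ2→X2] = [6, 3, 4]
r4 m[φ2→X1] = [1, 5, 4]
r4 m[φ3→X1] = [9, 10, 8]
r4 m[φ3→X14] = [4, 6, 3]
r4 m[φ4→X14] = [6, 8, 6]
r4 m[X2→φ0] = [6, 3, 4]
r4 m[X2→φ1] = [10, 4, 6]
r4 m[X2→φ2] = [4, 1, 2]
r4 m[X12→φ1] = [0, 0, 0]
r4 m[X3→φ0] = [0, 0, 0]
r4 m[X1→φ2] = [9, 10, 8]
r4 m[X1→φ3] = [1, 5, 4]
r4 m[X14→φ3] = [6, 8, 6]
r4 m[X14→φ4] = [4, 6, 3]
r5 m[φ0→X2] = [4, 1, 2]
r5 m[φ0→X3] = [4, 6, 9]
r5 m[φ1→X2] = [0, 0, 0]
r5 m[φ1→X12] = [4, 6, 11]
r5 m[φ2→X2] = [14, 9, 10]
r5 m[φ2→X1] = [1, 5, 4]
r5 m[φ3→X1] = [9, 10, 8]
r5 m[φ3→X14] = [6, 7, 4]
r5 m[φ4→X14] = [6, 8, 6]
r5 m[X2→φ0] = [6, 3, 4]
r5 m[X2→φ1] = [10, 4, 6]
r5 m[X2→φ2] = [4, 1, 2]
r5 m[X12→φ1] = [0, 0, 0]
r5 m[X3→φ0] = [0, 0, 0]
r5 m[X1→φ2] = [9, 10, 8]
r5 m[X1→φ3] = [1, 5, 4]
r5 m[X14→φ3] = [6, 8, 6]
r5 m[X14→φ4] = [4, 6, 3]
r6 m[φ0→X2] = [4, 1, 2]
r6 m[φ0→X3] = [4, 6, 9]
r6 m[φ1→X2] = [0, 0, 0]
r6 m[φ1→X12] = [4, 6, 11]
r6 m[φ2→X2] = [14, 9, 10]
r6 m[φ2→X1] = [1, 5, 4]
r6 m[φ3→X1] = [9, 10, 8]
r6 m[φ3→X14] = [6, 7, 4]
r6 m[φ4→X14] = [6, 8, 6]
r6 m[X2→φ0] = [14, 9, 10]
r6 m[X2→φ1] = [18, 10, 12]
r6 m[X2→φ2] = [4, 1, 2]
r6 m[X12→φ1] = [0, 0, 0]
r6 m[X3→φ0] = [0, 0, 0]
r6 m[X1→φ2] = [9, 10, 8]
r6 m[X1→φ3] = [1, 5, 4]
r6 m[X14→φ3] = [6, 8, 6]
r6 m[X14→φ4] = [6, 7, 4]
r7 m[φ0→X2] = [4, 1, 2]
r7 m[φ0→X3] = [10, 12, 15]
r7 m[φ1→X2] = [0, 0, 0]
r7 m[φ1→X12] = [10, 12, 17]
r7 m[φ2→X2] = [14, 9, 10]
r7 m[φ2→X1] = [1, 5, 4]
r7 m[φ3→X1] = [9, 10, 8]
r7 m[φ3→X14] = [6, 7, 4]
r7 m[φ4→X14] = [6, 8, 6]
r7 m[X2→φ0] = [14, 9, 10]
r7 m[X2→φ1] = [18, 10, 12]
r7 m[X2→φ2] = [4, 1, 2]
r7 m[X12→φ1] = [0, 0, 0]
r7 m[X3→φ0] = [0, 0, 0]
r7 m[X1→φ2] = [9, 10, 8]
r7 m[X1→φ3] = [1, 5, 4]
r7 m[X14→φ3] = [6, 8, 6]
r7 m[X14→φ4] = [6, 7, 4]
r8 m[φ0→X2] = [4, 1, 2]
r8 m[φ0→X3] = [10, 12, 15]
r8 m[φ1→X2] = [0, 0, 0]
r8 m[φ1→X12] = [10, 12, 17]
r8 m[φ2→X2] = [14, 9, 10]
r8 m[φ2→X1] = [1, 5, 4]
r8 m[φ3→X1] = [9, 10, 8]
r8 m[φ3→X14] = [6, 7, 4]
r8 m[φ4→X14] = [6, 8, 6]
r8 m[X2→φ0] = [14, 9, 10]
r8 m[X2→φ1] = [18, 10, 12]
r8 m[X2→φ2] = [4, 1, 2]
r8 m[X12→φ1] = [0, 0, 0]
r8 m[X3→φ0] = [0, 0, 0]
r8 m[X1→φ2] = [9, 10, 8]
r8 m[X1→φ3] = [1, 5, 4]
r8 m[X14→φ3] = [6, 8, 6]
r8 m[X14→φ4] = [6, 7, 4]
fixed point reached at round 8
traceback from X2: (X2=1, X12=0, X3=0, X1=0, X14=2), score=10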